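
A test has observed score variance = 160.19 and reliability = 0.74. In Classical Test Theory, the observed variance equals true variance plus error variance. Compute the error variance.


var_true = rxx * var_obs = 0.74 * 160.19 = 118.5406
var_error = var_obs - var_true
var_error = 160.19 - 118.5406
var_error = 41.6494

41.6494


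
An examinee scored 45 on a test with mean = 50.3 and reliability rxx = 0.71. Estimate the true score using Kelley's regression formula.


T_est = rxx * X + (1 - rxx) * mean
T_est = 0.71 * 45 + 0.29 * 50.3
T_est = 31.95 + 14.587
T_est = 46.537

46.537


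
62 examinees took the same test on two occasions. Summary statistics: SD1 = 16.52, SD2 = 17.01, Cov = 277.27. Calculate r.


r = cov(X,Y) / (SD_X * SD_Y)
r = 277.27 / (16.52 * 17.01)
r = 277.27 / 281.0052
r = 0.9867

0.9867


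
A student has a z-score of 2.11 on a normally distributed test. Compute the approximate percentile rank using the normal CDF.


CDF(z) = 0.5 * (1 + erf(z/sqrt(2)))
erf(1.492) = 0.9651
CDF = 0.9826
Percentile rank = 0.9826 * 100 = 98.26

98.26


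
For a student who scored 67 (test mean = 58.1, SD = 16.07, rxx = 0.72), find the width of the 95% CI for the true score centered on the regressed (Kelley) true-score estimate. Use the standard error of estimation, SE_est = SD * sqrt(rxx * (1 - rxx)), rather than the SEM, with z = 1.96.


True score estimate = 0.72*67 + 0.28*58.1 = 64.508
SE_est = SD * sqrt(rxx * (1 - rxx)) = 16.07 * sqrt(0.72 * 0.28) = 16.07 * sqrt(0.2016) = 7.215412
CI = T_est +/- z * SE_est, so width = 2 * z * SE_est = 2 * 1.96 * 7.215412
Width = 28.2844

28.2844


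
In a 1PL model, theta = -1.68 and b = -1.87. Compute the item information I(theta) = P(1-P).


P = 1/(1+exp(-(-1.68--1.87))) = 0.5474
I = P*(1-P) = 0.5474 * 0.4526
I = 0.2478

0.2478


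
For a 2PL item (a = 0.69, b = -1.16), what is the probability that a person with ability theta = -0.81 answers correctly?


a*(theta - b) = 0.69 * (-0.81 - -1.16) = 0.2415
exp(-0.2415) = 0.7854
P = 1 / (1 + 0.7854)
P = 0.5601

0.5601


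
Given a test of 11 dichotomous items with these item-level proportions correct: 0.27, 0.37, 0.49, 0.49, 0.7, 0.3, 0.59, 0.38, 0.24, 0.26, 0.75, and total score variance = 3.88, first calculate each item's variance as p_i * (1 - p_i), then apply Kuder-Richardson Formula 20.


For each item, compute p_i * q_i:
  Item 1: 0.27 * 0.73 = 0.1971
  Item 2: 0.37 * 0.63 = 0.2331
  Item 3: 0.49 * 0.51 = 0.2499
  Item 4: 0.49 * 0.51 = 0.2499
  Item 5: 0.7 * 0.3 = 0.21
  Item 6: 0.3 * 0.7 = 0.21
  Item 7: 0.59 * 0.41 = 0.2419
  Item 8: 0.38 * 0.62 = 0.2356
  Item 9: 0.24 * 0.76 = 0.1824
  Item 10: 0.26 * 0.74 = 0.1924
  Item 11: 0.75 * 0.25 = 0.1875
Sum(p_i * q_i) = 0.1971 + 0.2331 + 0.2499 + 0.2499 + 0.21 + 0.21 + 0.2419 + 0.2356 + 0.1824 + 0.1924 + 0.1875 = 2.3898
KR-20 = (k/(k-1)) * (1 - Sum(p_i*q_i) / Var_total)
= (11/10) * (1 - 2.3898/3.88)
= 1.1 * 0.3841
KR-20 = 0.4225

0.4225


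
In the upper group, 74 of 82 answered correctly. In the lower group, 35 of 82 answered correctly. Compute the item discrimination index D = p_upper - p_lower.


p_upper = 74/82 = 0.9024
p_lower = 35/82 = 0.4268
D = 0.9024 - 0.4268 = 0.4756

0.4756


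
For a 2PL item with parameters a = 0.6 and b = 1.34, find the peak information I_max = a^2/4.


For 2PL, max info at theta = b = 1.34
I_max = a^2 / 4 = 0.6^2 / 4
= 0.36 / 4
I_max = 0.09

0.09


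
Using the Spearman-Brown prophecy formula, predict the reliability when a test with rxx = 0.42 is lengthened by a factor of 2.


r_new = (n * rxx) / (1 + (n-1) * rxx)
r_new = (2 * 0.42) / (1 + 1 * 0.42)
r_new = 0.84 / 1.42
r_new = 0.5915

0.5915


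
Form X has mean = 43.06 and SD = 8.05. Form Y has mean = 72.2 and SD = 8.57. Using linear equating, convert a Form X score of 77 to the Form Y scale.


slope = SD_Y / SD_X = 8.57 / 8.05 ~ 1.0646
intercept = mean_Y - slope * mean_X = 72.2 - (8.57 / 8.05) * 43.06 ~ 26.3585
Y = slope * X + intercept. To avoid rounding drift from the rounded slope/intercept, evaluate the equivalent form Y = mean_Y + SD_Y * (X - mean_X) / SD_X at full precision:
Y = 72.2 + 8.57 * (77 - 43.06) / 8.05
Y = 72.2 + 8.57 * 33.94 / 8.05
Y = 72.2 + 290.8658 / 8.05
Y = 72.2 + 36.1324
Y = 108.3324

108.3324


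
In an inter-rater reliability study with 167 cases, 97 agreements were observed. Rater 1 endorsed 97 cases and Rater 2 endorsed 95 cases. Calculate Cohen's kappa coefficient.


P_o = 97/167 = 0.580838
P_e = (97*95 + 70*72) / 27889 = 0.511133
kappa = (P_o - P_e) / (1 - P_e)
kappa = (0.580838 - 0.511133) / (1 - 0.511133)
kappa = 0.1426

0.1426


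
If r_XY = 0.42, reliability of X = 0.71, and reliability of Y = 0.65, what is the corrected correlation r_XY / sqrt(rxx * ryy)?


r_corrected = rxy / sqrt(rxx * ryy)
= 0.42 / sqrt(0.71 * 0.65)
= 0.42 / sqrt(0.4615)
= 0.42 / 0.679338
r_corrected = 0.6182

0.6182


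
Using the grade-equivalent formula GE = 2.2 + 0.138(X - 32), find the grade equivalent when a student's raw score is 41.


raw - median = 41 - 32 = 9
slope * diff = 0.138 * 9 = 1.242
GE = 2.2 + 1.242
GE = 3.442

3.442


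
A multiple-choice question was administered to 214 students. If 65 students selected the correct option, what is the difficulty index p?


Item difficulty p = number correct / total examinees
p = 65 / 214
p = 0.3037

0.3037


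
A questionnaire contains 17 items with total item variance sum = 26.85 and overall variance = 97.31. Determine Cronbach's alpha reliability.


alpha = (k/(k-1)) * (1 - sum(si^2)/s_total^2)
= (17/16) * (1 - 26.85/97.31)
alpha = 0.7693

0.7693


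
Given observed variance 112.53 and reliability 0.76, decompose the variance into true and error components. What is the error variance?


var_true = rxx * var_obs = 0.76 * 112.53 = 85.5228
var_error = var_obs - var_true
var_error = 112.53 - 85.5228
var_error = 27.0072

27.0072


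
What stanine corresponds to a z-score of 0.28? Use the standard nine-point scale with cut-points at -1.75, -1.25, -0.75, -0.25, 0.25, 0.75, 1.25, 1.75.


Stanine boundaries: [-1.75, -1.25, -0.75, -0.25, 0.25, 0.75, 1.25, 1.75]
z = 0.28
Check each boundary:
  z >= -1.75 -> could be stanine 2
  z >= -1.25 -> could be stanine 3
  z >= -0.75 -> could be stanine 4
  z >= -0.25 -> could be stanine 5
  z >= 0.25 -> could be stanine 6
  z < 0.75
  z < 1.25
  z < 1.75
Highest qualifying boundary gives stanine = 6

6


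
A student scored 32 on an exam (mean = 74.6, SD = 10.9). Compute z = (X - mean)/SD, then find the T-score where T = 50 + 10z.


z = (X - mean) / SD = (32 - 74.6) / 10.9
z = -42.6 / 10.9
z = -3.9083
T-score = T = 50 + 10z
Carry z at full precision (z = -42.6 / 10.9) into the conversion:
T-score = 50 + 10 * (-42.6 / 10.9) = 50 + -426 / 10.9
T-score = 50 + -39.0826
T-score = 10.9174

10.9174


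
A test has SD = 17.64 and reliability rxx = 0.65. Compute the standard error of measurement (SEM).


SEM = SD * sqrt(1 - rxx)
SEM = 17.64 * sqrt(1 - 0.65)
SEM = 17.64 * sqrt(0.35) = 17.64 * 0.591608
SEM = 10.436

10.436


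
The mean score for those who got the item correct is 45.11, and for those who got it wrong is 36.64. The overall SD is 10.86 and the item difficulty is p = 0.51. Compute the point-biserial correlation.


q = 1 - p = 0.49
rpb = ((M1 - M0) / SD) * sqrt(p * q)
rpb = ((45.11 - 36.64) / 10.86) * sqrt(0.51 * 0.49)
rpb = 0.3899

0.3899


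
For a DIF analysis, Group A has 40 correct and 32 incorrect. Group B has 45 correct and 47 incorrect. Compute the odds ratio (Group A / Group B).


Odds_A = 40/32 = 1.25
Odds_B = 45/47 = 0.9574
OR = Odds_A / Odds_B = 1.25 / 0.9574
Exactly, OR = (40 * 47) / (32 * 45) = 1880 / 1440
OR = 1.3056

1.3056


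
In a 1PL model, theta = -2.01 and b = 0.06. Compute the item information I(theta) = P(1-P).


P = 1/(1+exp(-(-2.01-0.06))) = 0.112
I = P*(1-P) = 0.112 * 0.888
I = 0.0995

0.0995


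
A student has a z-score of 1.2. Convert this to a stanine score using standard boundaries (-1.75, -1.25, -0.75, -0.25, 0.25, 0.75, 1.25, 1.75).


Stanine boundaries: [-1.75, -1.25, -0.75, -0.25, 0.25, 0.75, 1.25, 1.75]
z = 1.2
Check each boundary:
  z >= -1.75 -> could be stanine 2
  z >= -1.25 -> could be stanine 3
  z >= -0.75 -> could be stanine 4
  z >= -0.25 -> could be stanine 5
  z >= 0.25 -> could be stanine 6
  z >= 0.75 -> could be stanine 7
  z < 1.25
  z < 1.75
Highest qualifying boundary gives stanine = 7

7


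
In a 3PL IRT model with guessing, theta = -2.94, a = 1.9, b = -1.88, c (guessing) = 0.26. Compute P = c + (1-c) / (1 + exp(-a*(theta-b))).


logit = 1.9*(-2.94 - -1.88) = -2.014
P* = 1/(1 + exp(--2.014)) = 0.1177
P = 0.26 + (1 - 0.26) * 0.1177
P = 0.3471

0.3471


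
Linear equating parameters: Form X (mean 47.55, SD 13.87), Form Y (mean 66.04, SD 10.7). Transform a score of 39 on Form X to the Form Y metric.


slope = SD_Y / SD_X = 10.7 / 13.87 ~ 0.7714
intercept = mean_Y - slope * mean_X = 66.04 - (10.7 / 13.87) * 47.55 ~ 29.3576
Y = slope * X + intercept. To avoid rounding drift from the rounded slope/intercept, evaluate the equivalent form Y = mean_Y + SD_Y * (X - mean_X) / SD_X at full precision:
Y = 66.04 + 10.7 * (39 - 47.55) / 13.87
Y = 66.04 - 10.7 * 8.55 / 13.87
Y = 66.04 - 91.485 / 13.87
Y = 66.04 - 6.5959
Y = 59.4441

59.4441


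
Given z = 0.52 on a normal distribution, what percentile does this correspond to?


CDF(z) = 0.5 * (1 + erf(z/sqrt(2)))
erf(0.3677) = 0.3969
CDF = 0.6985
Percentile rank = 0.6985 * 100 = 69.85

69.85


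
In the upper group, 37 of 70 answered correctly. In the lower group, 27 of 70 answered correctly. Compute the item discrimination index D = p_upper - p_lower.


p_upper = 37/70 = 0.5286
p_lower = 27/70 = 0.3857
D = 0.5286 - 0.3857 = 0.1429

0.1429


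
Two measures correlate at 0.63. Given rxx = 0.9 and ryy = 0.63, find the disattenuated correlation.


r_corrected = rxy / sqrt(rxx * ryy)
= 0.63 / sqrt(0.9 * 0.63)
= 0.63 / sqrt(0.567)
= 0.63 / 0.752994
r_corrected = 0.8367

0.8367


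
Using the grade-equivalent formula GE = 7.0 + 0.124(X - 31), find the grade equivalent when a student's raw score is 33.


raw - median = 33 - 31 = 2
slope * diff = 0.124 * 2 = 0.248
GE = 7.0 + 0.248
GE = 7.248

7.248


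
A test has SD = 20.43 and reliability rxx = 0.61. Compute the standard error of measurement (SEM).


SEM = SD * sqrt(1 - rxx)
SEM = 20.43 * sqrt(1 - 0.61)
SEM = 20.43 * sqrt(0.39) = 20.43 * 0.6245
SEM = 12.7585

12.7585


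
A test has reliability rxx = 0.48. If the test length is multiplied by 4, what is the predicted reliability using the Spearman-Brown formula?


r_new = (n * rxx) / (1 + (n-1) * rxx)
r_new = (4 * 0.48) / (1 + 3 * 0.48)
r_new = 1.92 / 2.44
r_new = 0.7869

0.7869


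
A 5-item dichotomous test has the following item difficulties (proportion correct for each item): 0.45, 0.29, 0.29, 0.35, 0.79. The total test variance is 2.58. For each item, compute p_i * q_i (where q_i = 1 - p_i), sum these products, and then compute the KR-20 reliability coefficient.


For each item, compute p_i * q_i:
  Item 1: 0.45 * 0.55 = 0.2475
  Item 2: 0.29 * 0.71 = 0.2059
  Item 3: 0.29 * 0.71 = 0.2059
  Item 4: 0.35 * 0.65 = 0.2275
  Item 5: 0.79 * 0.21 = 0.1659
Sum(p_i * q_i) = 0.2475 + 0.2059 + 0.2059 + 0.2275 + 0.1659 = 1.0527
KR-20 = (k/(k-1)) * (1 - Sum(p_i*q_i) / Var_total)
= (5/4) * (1 - 1.0527/2.58)
= 1.25 * 0.592
KR-20 = 0.74

0.74


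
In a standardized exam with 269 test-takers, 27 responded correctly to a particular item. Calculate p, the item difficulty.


Item difficulty p = number correct / total examinees
p = 27 / 269
p = 0.1004

0.1004


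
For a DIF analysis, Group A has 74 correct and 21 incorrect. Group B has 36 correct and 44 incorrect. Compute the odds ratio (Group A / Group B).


Odds_A = 74/21 = 3.5238
Odds_B = 36/44 = 0.8182
OR = Odds_A / Odds_B = 3.5238 / 0.8182
Exactly, OR = (74 * 44) / (21 * 36) = 3256 / 756
OR = 4.3069

4.3069


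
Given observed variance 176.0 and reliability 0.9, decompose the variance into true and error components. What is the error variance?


var_true = rxx * var_obs = 0.9 * 176.0 = 158.4
var_error = var_obs - var_true
var_error = 176.0 - 158.4
var_error = 17.6

17.6


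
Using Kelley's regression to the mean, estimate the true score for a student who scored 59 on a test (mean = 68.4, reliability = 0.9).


T_est = rxx * X + (1 - rxx) * mean
T_est = 0.9 * 59 + 0.1 * 68.4
T_est = 53.1 + 6.84
T_est = 59.94

59.94


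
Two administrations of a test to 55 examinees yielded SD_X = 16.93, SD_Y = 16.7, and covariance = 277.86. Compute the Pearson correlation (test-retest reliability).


r = cov(X,Y) / (SD_X * SD_Y)
r = 277.86 / (16.93 * 16.7)
r = 277.86 / 282.731
r = 0.9828

0.9828


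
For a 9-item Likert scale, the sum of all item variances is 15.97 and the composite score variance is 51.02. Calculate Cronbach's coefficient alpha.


alpha = (k/(k-1)) * (1 - sum(si^2)/s_total^2)
= (9/8) * (1 - 15.97/51.02)
alpha = 0.7729

0.7729


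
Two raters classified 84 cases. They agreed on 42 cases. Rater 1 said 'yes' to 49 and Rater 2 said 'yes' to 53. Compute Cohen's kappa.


P_o = 42/84 = 0.5
P_e = (49*53 + 35*31) / 7056 = 0.521825
kappa = (P_o - P_e) / (1 - P_e)
kappa = (0.5 - 0.521825) / (1 - 0.521825)
kappa = -0.0456

-0.0456


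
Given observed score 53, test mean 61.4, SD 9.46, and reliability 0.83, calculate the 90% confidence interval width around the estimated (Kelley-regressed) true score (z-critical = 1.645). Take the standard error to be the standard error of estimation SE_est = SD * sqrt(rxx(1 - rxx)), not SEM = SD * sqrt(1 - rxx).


True score estimate = 0.83*53 + 0.17*61.4 = 54.428
SE_est = SD * sqrt(rxx * (1 - rxx)) = 9.46 * sqrt(0.83 * 0.17) = 9.46 * sqrt(0.1411) = 3.553486
CI = T_est +/- z * SE_est, so width = 2 * z * SE_est = 2 * 1.645 * 3.553486
Width = 11.691

11.691


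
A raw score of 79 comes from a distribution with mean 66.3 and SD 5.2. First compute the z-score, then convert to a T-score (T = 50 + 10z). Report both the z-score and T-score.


z = (X - mean) / SD = (79 - 66.3) / 5.2
z = 12.7 / 5.2
z = 2.4423
T-score = T = 50 + 10z
Carry z at full precision (z = 12.7 / 5.2) into the conversion:
T-score = 50 + 10 * (12.7 / 5.2) = 50 + 127 / 5.2
T-score = 50 + 24.4231
T-score = 74.4231

74.4231


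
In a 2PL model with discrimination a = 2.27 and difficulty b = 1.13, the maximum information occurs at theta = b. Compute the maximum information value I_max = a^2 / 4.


For 2PL, max info at theta = b = 1.13
I_max = a^2 / 4 = 2.27^2 / 4
= 5.1529 / 4
I_max = 1.2882

1.2882


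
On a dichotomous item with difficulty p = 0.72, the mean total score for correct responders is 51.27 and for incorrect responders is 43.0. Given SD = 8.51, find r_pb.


q = 1 - p = 0.28
rpb = ((M1 - M0) / SD) * sqrt(p * q)
rpb = ((51.27 - 43.0) / 8.51) * sqrt(0.72 * 0.28)
rpb = 0.4363

0.4363


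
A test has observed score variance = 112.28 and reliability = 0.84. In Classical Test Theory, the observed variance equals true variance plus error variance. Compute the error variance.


var_true = rxx * var_obs = 0.84 * 112.28 = 94.3152
var_error = var_obs - var_true
var_error = 112.28 - 94.3152
var_error = 17.9648

17.9648


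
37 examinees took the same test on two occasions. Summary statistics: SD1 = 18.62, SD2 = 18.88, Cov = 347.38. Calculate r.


r = cov(X,Y) / (SD_X * SD_Y)
r = 347.38 / (18.62 * 18.88)
r = 347.38 / 351.5456
r = 0.9882

0.9882


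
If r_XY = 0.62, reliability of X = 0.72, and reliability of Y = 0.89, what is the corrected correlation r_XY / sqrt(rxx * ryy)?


r_corrected = rxy / sqrt(rxx * ryy)
= 0.62 / sqrt(0.72 * 0.89)
= 0.62 / sqrt(0.6408)
= 0.62 / 0.8005
r_corrected = 0.7745

0.7745


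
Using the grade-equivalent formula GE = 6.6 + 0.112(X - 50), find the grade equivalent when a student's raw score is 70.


raw - median = 70 - 50 = 20
slope * diff = 0.112 * 20 = 2.24
GE = 6.6 + 2.24
GE = 8.84

8.84


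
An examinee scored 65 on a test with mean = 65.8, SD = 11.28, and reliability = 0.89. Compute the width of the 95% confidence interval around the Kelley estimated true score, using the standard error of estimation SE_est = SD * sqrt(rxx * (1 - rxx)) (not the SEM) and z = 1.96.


True score estimate = 0.89*65 + 0.11*65.8 = 65.088
SE_est = SD * sqrt(rxx * (1 - rxx)) = 11.28 * sqrt(0.89 * 0.11) = 11.28 * sqrt(0.0979) = 3.529396
CI = T_est +/- z * SE_est, so width = 2 * z * SE_est = 2 * 1.96 * 3.529396
Width = 13.8352

13.8352


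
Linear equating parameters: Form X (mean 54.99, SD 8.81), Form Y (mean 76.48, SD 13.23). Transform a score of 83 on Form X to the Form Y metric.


slope = SD_Y / SD_X = 13.23 / 8.81 ~ 1.5017
intercept = mean_Y - slope * mean_X = 76.48 - (13.23 / 8.81) * 54.99 ~ -6.0986
Y = slope * X + intercept. To avoid rounding drift from the rounded slope/intercept, evaluate the equivalent form Y = mean_Y + SD_Y * (X - mean_X) / SD_X at full precision:
Y = 76.48 + 13.23 * (83 - 54.99) / 8.81
Y = 76.48 + 13.23 * 28.01 / 8.81
Y = 76.48 + 370.5723 / 8.81
Y = 76.48 + 42.0627
Y = 118.5427

118.5427


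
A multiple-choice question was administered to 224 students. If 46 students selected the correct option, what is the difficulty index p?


Item difficulty p = number correct / total examinees
p = 46 / 224
p = 0.2054

0.2054


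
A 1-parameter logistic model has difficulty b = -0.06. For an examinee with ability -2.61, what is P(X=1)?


theta - b = -2.61 - -0.06 = -2.55
exp(-(theta - b)) = exp(2.55) = 12.8071
P = 1 / (1 + 12.8071)
P = 0.0724

0.0724


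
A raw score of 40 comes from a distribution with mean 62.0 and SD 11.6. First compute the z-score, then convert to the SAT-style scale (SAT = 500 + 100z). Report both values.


z = (X - mean) / SD = (40 - 62.0) / 11.6
z = -22.0 / 11.6
z = -1.8966
SAT-scale = SAT = 500 + 100z
Carry z at full precision (z = -22.0 / 11.6) into the conversion:
SAT-scale = 500 + 100 * (-22.0 / 11.6) = 500 + -2200 / 11.6
SAT-scale = 500 + -189.6552
SAT-scale = 310.3448

310.3448


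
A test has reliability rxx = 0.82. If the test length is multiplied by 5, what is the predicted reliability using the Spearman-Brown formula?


r_new = (n * rxx) / (1 + (n-1) * rxx)
r_new = (5 * 0.82) / (1 + 4 * 0.82)
r_new = 4.1 / 4.28
r_new = 0.9579

0.9579


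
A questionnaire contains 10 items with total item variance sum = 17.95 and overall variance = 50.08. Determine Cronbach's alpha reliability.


alpha = (k/(k-1)) * (1 - sum(si^2)/s_total^2)
= (10/9) * (1 - 17.95/50.08)
alpha = 0.7129

0.7129


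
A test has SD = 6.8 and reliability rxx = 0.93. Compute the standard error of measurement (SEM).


SEM = SD * sqrt(1 - rxx)
SEM = 6.8 * sqrt(1 - 0.93)
SEM = 6.8 * sqrt(0.07) = 6.8 * 0.264575
SEM = 1.7991

1.7991


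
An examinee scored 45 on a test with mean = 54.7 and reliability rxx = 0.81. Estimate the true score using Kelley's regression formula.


T_est = rxx * X + (1 - rxx) * mean
T_est = 0.81 * 45 + 0.19 * 54.7
T_est = 36.45 + 10.393
T_est = 46.843

46.843


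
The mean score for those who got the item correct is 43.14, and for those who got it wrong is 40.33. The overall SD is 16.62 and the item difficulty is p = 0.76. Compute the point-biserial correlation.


q = 1 - p = 0.24
rpb = ((M1 - M0) / SD) * sqrt(p * q)
rpb = ((43.14 - 40.33) / 16.62) * sqrt(0.76 * 0.24)
rpb = 0.0722

0.0722


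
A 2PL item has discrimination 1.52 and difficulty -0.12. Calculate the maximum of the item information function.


For 2PL, max info at theta = b = -0.12
I_max = a^2 / 4 = 1.52^2 / 4
= 2.3104 / 4
I_max = 0.5776

0.5776


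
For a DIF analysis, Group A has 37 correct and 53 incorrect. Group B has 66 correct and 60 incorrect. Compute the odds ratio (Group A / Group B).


Odds_A = 37/53 = 0.6981
Odds_B = 66/60 = 1.1
OR = Odds_A / Odds_B = 0.6981 / 1.1
Exactly, OR = (37 * 60) / (53 * 66) = 2220 / 3498
OR = 0.6346

0.6346


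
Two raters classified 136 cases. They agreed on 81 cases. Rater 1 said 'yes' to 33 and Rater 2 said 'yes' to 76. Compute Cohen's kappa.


P_o = 81/136 = 0.595588
P_e = (33*76 + 103*60) / 18496 = 0.469723
kappa = (P_o - P_e) / (1 - P_e)
kappa = (0.595588 - 0.469723) / (1 - 0.469723)
kappa = 0.2374

0.2374


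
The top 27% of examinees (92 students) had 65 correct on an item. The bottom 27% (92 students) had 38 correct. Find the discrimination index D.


p_upper = 65/92 = 0.7065
p_lower = 38/92 = 0.413
D = 0.7065 - 0.413 = 0.2935

0.2935


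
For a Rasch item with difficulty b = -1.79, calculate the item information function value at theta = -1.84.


P = 1/(1+exp(-(-1.84--1.79))) = 0.4875
I = P*(1-P) = 0.4875 * 0.5125
I = 0.2498

0.2498


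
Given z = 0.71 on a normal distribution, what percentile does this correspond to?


CDF(z) = 0.5 * (1 + erf(z/sqrt(2)))
erf(0.502) = 0.5223
CDF = 0.7611
Percentile rank = 0.7611 * 100 = 76.11

76.11


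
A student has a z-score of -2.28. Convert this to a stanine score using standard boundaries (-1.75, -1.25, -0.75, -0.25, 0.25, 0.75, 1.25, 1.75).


Stanine boundaries: [-1.75, -1.25, -0.75, -0.25, 0.25, 0.75, 1.25, 1.75]
z = -2.28
Check each boundary:
  z < -1.75
  z < -1.25
  z < -0.75
  z < -0.25
  z < 0.25
  z < 0.75
  z < 1.25
  z < 1.75
Highest qualifying boundary gives stanine = 1

1


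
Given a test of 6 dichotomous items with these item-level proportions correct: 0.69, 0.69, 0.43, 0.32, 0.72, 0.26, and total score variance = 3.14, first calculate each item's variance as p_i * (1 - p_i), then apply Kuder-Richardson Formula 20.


For each item, compute p_i * q_i:
  Item 1: 0.69 * 0.31 = 0.2139
  Item 2: 0.69 * 0.31 = 0.2139
  Item 3: 0.43 * 0.57 = 0.2451
  Item 4: 0.32 * 0.68 = 0.2176
  Item 5: 0.72 * 0.28 = 0.2016
  Item 6: 0.26 * 0.74 = 0.1924
Sum(p_i * q_i) = 0.2139 + 0.2139 + 0.2451 + 0.2176 + 0.2016 + 0.1924 = 1.2845
KR-20 = (k/(k-1)) * (1 - Sum(p_i*q_i) / Var_total)
= (6/5) * (1 - 1.2845/3.14)
= 1.2 * 0.5909
KR-20 = 0.7091

0.7091


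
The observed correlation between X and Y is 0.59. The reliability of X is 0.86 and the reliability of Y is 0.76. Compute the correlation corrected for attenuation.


r_corrected = rxy / sqrt(rxx * ryy)
= 0.59 / sqrt(0.86 * 0.76)
= 0.59 / sqrt(0.6536)
= 0.59 / 0.808455
r_corrected = 0.7298

0.7298


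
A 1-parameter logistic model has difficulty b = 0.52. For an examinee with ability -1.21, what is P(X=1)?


theta - b = -1.21 - 0.52 = -1.73
exp(-(theta - b)) = exp(1.73) = 5.6407
P = 1 / (1 + 5.6407)
P = 0.1506

0.1506


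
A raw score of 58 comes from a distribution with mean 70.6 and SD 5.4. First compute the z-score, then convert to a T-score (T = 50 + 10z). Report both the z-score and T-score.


z = (X - mean) / SD = (58 - 70.6) / 5.4
z = -12.6 / 5.4
z = -2.3333
T-score = T = 50 + 10z
Carry z at full precision (z = -12.6 / 5.4) into the conversion:
T-score = 50 + 10 * (-12.6 / 5.4) = 50 + -126 / 5.4
T-score = 50 + -23.3333
T-score = 26.6667

26.6667


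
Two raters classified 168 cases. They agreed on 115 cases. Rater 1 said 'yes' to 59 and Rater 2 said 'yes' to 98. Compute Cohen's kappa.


P_o = 115/168 = 0.684524
P_e = (59*98 + 109*70) / 28224 = 0.475198
kappa = (P_o - P_e) / (1 - P_e)
kappa = (0.684524 - 0.475198) / (1 - 0.475198)
kappa = 0.3989

0.3989


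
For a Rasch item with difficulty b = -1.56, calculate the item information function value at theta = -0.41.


P = 1/(1+exp(-(-0.41--1.56))) = 0.7595
I = P*(1-P) = 0.7595 * 0.2405
I = 0.1827

0.1827


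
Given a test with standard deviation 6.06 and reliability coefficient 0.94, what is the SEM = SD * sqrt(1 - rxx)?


SEM = SD * sqrt(1 - rxx)
SEM = 6.06 * sqrt(1 - 0.94)
SEM = 6.06 * sqrt(0.06) = 6.06 * 0.244949
SEM = 1.4844

1.4844


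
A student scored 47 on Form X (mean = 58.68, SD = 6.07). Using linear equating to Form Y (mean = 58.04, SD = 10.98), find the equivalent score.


slope = SD_Y / SD_X = 10.98 / 6.07 ~ 1.8089
intercept = mean_Y - slope * mean_X = 58.04 - (10.98 / 6.07) * 58.68 ~ -48.106
Y = slope * X + intercept. To avoid rounding drift from the rounded slope/intercept, evaluate the equivalent form Y = mean_Y + SD_Y * (X - mean_X) / SD_X at full precision:
Y = 58.04 + 10.98 * (47 - 58.68) / 6.07
Y = 58.04 - 10.98 * 11.68 / 6.07
Y = 58.04 - 128.2464 / 6.07
Y = 58.04 - 21.1279
Y = 36.9121

36.9121


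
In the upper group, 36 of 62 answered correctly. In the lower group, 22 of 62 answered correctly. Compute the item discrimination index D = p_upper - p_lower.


p_upper = 36/62 = 0.5806
p_lower = 22/62 = 0.3548
D = 0.5806 - 0.3548 = 0.2258

0.2258


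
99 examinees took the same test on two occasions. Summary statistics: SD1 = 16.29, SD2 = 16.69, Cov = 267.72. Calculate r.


r = cov(X,Y) / (SD_X * SD_Y)
r = 267.72 / (16.29 * 16.69)
r = 267.72 / 271.8801
r = 0.9847

0.9847


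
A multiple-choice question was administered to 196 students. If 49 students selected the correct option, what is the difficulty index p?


Item difficulty p = number correct / total examinees
p = 49 / 196
p = 0.25

0.25


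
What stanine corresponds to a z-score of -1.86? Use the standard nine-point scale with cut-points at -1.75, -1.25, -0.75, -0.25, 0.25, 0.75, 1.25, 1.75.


Stanine boundaries: [-1.75, -1.25, -0.75, -0.25, 0.25, 0.75, 1.25, 1.75]
z = -1.86
Check each boundary:
  z < -1.75
  z < -1.25
  z < -0.75
  z < -0.25
  z < 0.25
  z < 0.75
  z < 1.25
  z < 1.75
Highest qualifying boundary gives stanine = 1

1


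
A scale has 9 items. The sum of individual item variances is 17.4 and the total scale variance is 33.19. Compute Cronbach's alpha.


alpha = (k/(k-1)) * (1 - sum(si^2)/s_total^2)
= (9/8) * (1 - 17.4/33.19)
alpha = 0.5352

0.5352


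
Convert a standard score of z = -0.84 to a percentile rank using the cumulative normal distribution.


CDF(z) = 0.5 * (1 + erf(z/sqrt(2)))
erf(-0.594) = -0.5991
CDF = 0.2005
Percentile rank = 0.2005 * 100 = 20.05

20.05


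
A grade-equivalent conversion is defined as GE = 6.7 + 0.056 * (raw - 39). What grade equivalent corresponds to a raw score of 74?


raw - median = 74 - 39 = 35
slope * diff = 0.056 * 35 = 1.96
GE = 6.7 + 1.96
GE = 8.66

8.66


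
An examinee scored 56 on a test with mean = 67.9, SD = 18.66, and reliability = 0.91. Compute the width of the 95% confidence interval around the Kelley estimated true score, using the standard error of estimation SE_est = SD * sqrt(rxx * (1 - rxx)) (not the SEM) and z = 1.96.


True score estimate = 0.91*56 + 0.09*67.9 = 57.071
SE_est = SD * sqrt(rxx * (1 - rxx)) = 18.66 * sqrt(0.91 * 0.09) = 18.66 * sqrt(0.0819) = 5.340152
CI = T_est +/- z * SE_est, so width = 2 * z * SE_est = 2 * 1.96 * 5.340152
Width = 20.9334

20.9334


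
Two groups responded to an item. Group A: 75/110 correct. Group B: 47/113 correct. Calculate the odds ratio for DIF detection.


Odds_A = 75/35 = 2.1429
Odds_B = 47/66 = 0.7121
OR = Odds_A / Odds_B = 2.1429 / 0.7121
Exactly, OR = (75 * 66) / (35 * 47) = 4950 / 1645
OR = 3.0091

3.0091


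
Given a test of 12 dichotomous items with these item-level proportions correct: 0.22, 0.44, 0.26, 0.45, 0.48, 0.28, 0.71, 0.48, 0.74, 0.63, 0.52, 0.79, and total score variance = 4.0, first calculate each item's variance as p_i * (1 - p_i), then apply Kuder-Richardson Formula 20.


For each item, compute p_i * q_i:
  Item 1: 0.22 * 0.78 = 0.1716
  Item 2: 0.44 * 0.56 = 0.2464
  Item 3: 0.26 * 0.74 = 0.1924
  Item 4: 0.45 * 0.55 = 0.2475
  Item 5: 0.48 * 0.52 = 0.2496
  Item 6: 0.28 * 0.72 = 0.2016
  Item 7: 0.71 * 0.29 = 0.2059
  Item 8: 0.48 * 0.52 = 0.2496
  Item 9: 0.74 * 0.26 = 0.1924
  Item 10: 0.63 * 0.37 = 0.2331
  Item 11: 0.52 * 0.48 = 0.2496
  Item 12: 0.79 * 0.21 = 0.1659
Sum(p_i * q_i) = 0.1716 + 0.2464 + 0.1924 + 0.2475 + 0.2496 + 0.2016 + 0.2059 + 0.2496 + 0.1924 + 0.2331 + 0.2496 + 0.1659 = 2.6056
KR-20 = (k/(k-1)) * (1 - Sum(p_i*q_i) / Var_total)
= (12/11) * (1 - 2.6056/4.0)
= 1.0909 * 0.3486
KR-20 = 0.3803

0.3803


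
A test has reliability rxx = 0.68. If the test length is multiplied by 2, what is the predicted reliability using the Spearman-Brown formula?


r_new = (n * rxx) / (1 + (n-1) * rxx)
r_new = (2 * 0.68) / (1 + 1 * 0.68)
r_new = 1.36 / 1.68
r_new = 0.8095

0.8095


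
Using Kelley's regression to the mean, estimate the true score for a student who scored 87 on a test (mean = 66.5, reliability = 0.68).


T_est = rxx * X + (1 - rxx) * mean
T_est = 0.68 * 87 + 0.32 * 66.5
T_est = 59.16 + 21.28
T_est = 80.44

80.44


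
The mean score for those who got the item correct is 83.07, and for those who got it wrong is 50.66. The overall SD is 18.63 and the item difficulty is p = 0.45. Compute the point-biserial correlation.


q = 1 - p = 0.55
rpb = ((M1 - M0) / SD) * sqrt(p * q)
rpb = ((83.07 - 50.66) / 18.63) * sqrt(0.45 * 0.55)
rpb = 0.8655

0.8655


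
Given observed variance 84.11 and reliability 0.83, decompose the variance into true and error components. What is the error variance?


var_true = rxx * var_obs = 0.83 * 84.11 = 69.8113
var_error = var_obs - var_true
var_error = 84.11 - 69.8113
var_error = 14.2987

14.2987


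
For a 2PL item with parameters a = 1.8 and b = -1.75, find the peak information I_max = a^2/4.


For 2PL, max info at theta = b = -1.75
I_max = a^2 / 4 = 1.8^2 / 4
= 3.24 / 4
I_max = 0.81

0.81


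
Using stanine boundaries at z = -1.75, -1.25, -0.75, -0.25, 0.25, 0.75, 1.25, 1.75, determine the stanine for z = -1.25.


Stanine boundaries: [-1.75, -1.25, -0.75, -0.25, 0.25, 0.75, 1.25, 1.75]
z = -1.25
Check each boundary:
  z >= -1.75 -> could be stanine 2
  z >= -1.25 -> could be stanine 3
  z < -0.75
  z < -0.25
  z < 0.25
  z < 0.75
  z < 1.25
  z < 1.75
Highest qualifying boundary gives stanine = 3

3


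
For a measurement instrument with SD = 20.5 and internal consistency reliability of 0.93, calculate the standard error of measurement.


SEM = SD * sqrt(1 - rxx)
SEM = 20.5 * sqrt(1 - 0.93)
SEM = 20.5 * sqrt(0.07) = 20.5 * 0.264575
SEM = 5.4238

5.4238


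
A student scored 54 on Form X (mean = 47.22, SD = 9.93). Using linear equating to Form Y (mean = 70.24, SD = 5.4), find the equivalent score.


slope = SD_Y / SD_X = 5.4 / 9.93 ~ 0.5438
intercept = mean_Y - slope * mean_X = 70.24 - (5.4 / 9.93) * 47.22 ~ 44.5615
Y = slope * X + intercept. To avoid rounding drift from the rounded slope/intercept, evaluate the equivalent form Y = mean_Y + SD_Y * (X - mean_X) / SD_X at full precision:
Y = 70.24 + 5.4 * (54 - 47.22) / 9.93
Y = 70.24 + 5.4 * 6.78 / 9.93
Y = 70.24 + 36.612 / 9.93
Y = 70.24 + 3.687
Y = 73.927

73.927


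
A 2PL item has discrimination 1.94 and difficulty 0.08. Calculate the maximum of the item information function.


For 2PL, max info at theta = b = 0.08
I_max = a^2 / 4 = 1.94^2 / 4
= 3.7636 / 4
I_max = 0.9409

0.9409


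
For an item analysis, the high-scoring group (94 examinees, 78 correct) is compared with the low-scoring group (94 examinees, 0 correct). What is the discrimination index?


p_upper = 78/94 = 0.8298
p_lower = 0/94 = 0.0
D = 0.8298 - 0.0 = 0.8298

0.8298


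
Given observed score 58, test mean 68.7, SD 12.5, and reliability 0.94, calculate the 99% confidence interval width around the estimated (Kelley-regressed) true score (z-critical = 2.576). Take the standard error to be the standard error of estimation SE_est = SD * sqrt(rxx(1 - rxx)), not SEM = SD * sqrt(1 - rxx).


True score estimate = 0.94*58 + 0.06*68.7 = 58.642
SE_est = SD * sqrt(rxx * (1 - rxx)) = 12.5 * sqrt(0.94 * 0.06) = 12.5 * sqrt(0.0564) = 2.968586
CI = T_est +/- z * SE_est, so width = 2 * z * SE_est = 2 * 2.576 * 2.968586
Width = 15.2942

15.2942


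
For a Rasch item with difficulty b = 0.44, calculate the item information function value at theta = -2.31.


P = 1/(1+exp(-(-2.31-0.44))) = 0.0601
I = P*(1-P) = 0.0601 * 0.9399
I = 0.0565

0.0565


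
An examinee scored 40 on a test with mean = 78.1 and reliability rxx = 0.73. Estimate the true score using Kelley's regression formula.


T_est = rxx * X + (1 - rxx) * mean
T_est = 0.73 * 40 + 0.27 * 78.1
T_est = 29.2 + 21.087
T_est = 50.287

50.287


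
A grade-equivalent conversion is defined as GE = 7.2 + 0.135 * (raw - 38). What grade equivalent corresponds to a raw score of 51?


raw - median = 51 - 38 = 13
slope * diff = 0.135 * 13 = 1.755
GE = 7.2 + 1.755
GE = 8.955

8.955


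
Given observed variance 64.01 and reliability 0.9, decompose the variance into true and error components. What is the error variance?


var_true = rxx * var_obs = 0.9 * 64.01 = 57.609
var_error = var_obs - var_true
var_error = 64.01 - 57.609
var_error = 6.401

6.401


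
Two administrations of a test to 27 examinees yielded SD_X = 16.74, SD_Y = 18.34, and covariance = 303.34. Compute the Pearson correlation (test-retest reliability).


r = cov(X,Y) / (SD_X * SD_Y)
r = 303.34 / (16.74 * 18.34)
r = 303.34 / 307.0116
r = 0.988

0.988


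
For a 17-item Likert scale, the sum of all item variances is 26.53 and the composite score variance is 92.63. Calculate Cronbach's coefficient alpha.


alpha = (k/(k-1)) * (1 - sum(si^2)/s_total^2)
= (17/16) * (1 - 26.53/92.63)
alpha = 0.7582

0.7582


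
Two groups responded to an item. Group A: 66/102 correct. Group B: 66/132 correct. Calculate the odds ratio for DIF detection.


Odds_A = 66/36 = 1.8333
Odds_B = 66/66 = 1.0
OR = Odds_A / Odds_B = 1.8333 / 1.0
Exactly, OR = (66 * 66) / (36 * 66) = 4356 / 2376
OR = 1.8333

1.8333


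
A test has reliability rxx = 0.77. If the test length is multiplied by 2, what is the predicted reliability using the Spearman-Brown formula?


r_new = (n * rxx) / (1 + (n-1) * rxx)
r_new = (2 * 0.77) / (1 + 1 * 0.77)
r_new = 1.54 / 1.77
r_new = 0.8701

0.8701


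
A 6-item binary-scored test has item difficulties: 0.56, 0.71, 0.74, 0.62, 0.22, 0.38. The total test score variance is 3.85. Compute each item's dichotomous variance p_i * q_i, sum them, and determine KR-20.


For each item, compute p_i * q_i:
  Item 1: 0.56 * 0.44 = 0.2464
  Item 2: 0.71 * 0.29 = 0.2059
  Item 3: 0.74 * 0.26 = 0.1924
  Item 4: 0.62 * 0.38 = 0.2356
  Item 5: 0.22 * 0.78 = 0.1716
  Item 6: 0.38 * 0.62 = 0.2356
Sum(p_i * q_i) = 0.2464 + 0.2059 + 0.1924 + 0.2356 + 0.1716 + 0.2356 = 1.2875
KR-20 = (k/(k-1)) * (1 - Sum(p_i*q_i) / Var_total)
= (6/5) * (1 - 1.2875/3.85)
= 1.2 * 0.6656
KR-20 = 0.7987

0.7987


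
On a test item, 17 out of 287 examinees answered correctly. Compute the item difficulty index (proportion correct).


Item difficulty p = number correct / total examinees
p = 17 / 287
p = 0.0592

0.0592


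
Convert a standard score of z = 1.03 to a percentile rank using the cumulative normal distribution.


CDF(z) = 0.5 * (1 + erf(z/sqrt(2)))
erf(0.7283) = 0.697
CDF = 0.8485
Percentile rank = 0.8485 * 100 = 84.85

84.85


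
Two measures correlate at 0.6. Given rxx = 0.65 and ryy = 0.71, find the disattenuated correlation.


r_corrected = rxy / sqrt(rxx * ryy)
= 0.6 / sqrt(0.65 * 0.71)
= 0.6 / sqrt(0.4615)
= 0.6 / 0.679338
r_corrected = 0.8832

0.8832


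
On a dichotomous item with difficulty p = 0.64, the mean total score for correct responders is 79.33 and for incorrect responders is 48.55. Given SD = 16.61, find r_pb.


q = 1 - p = 0.36
rpb = ((M1 - M0) / SD) * sqrt(p * q)
rpb = ((79.33 - 48.55) / 16.61) * sqrt(0.64 * 0.36)
rpb = 0.8895

0.8895


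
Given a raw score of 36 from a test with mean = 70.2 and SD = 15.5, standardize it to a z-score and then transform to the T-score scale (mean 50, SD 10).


z = (X - mean) / SD = (36 - 70.2) / 15.5
z = -34.2 / 15.5
z = -2.2065
T-score = T = 50 + 10z
Carry z at full precision (z = -34.2 / 15.5) into the conversion:
T-score = 50 + 10 * (-34.2 / 15.5) = 50 + -342 / 15.5
T-score = 50 + -22.0645
T-score = 27.9355

27.9355


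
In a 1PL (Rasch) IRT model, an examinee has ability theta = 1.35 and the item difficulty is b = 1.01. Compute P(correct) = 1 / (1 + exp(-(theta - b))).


theta - b = 1.35 - 1.01 = 0.34
exp(-(theta - b)) = exp(-0.34) = 0.7118
P = 1 / (1 + 0.7118)
P = 0.5842

0.5842


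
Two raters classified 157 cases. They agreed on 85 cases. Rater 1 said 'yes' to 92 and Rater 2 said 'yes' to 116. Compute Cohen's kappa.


P_o = 85/157 = 0.541401
P_e = (92*116 + 65*41) / 24649 = 0.541077
kappa = (P_o - P_e) / (1 - P_e)
kappa = (0.541401 - 0.541077) / (1 - 0.541077)
kappa = 0.0007

0.0007


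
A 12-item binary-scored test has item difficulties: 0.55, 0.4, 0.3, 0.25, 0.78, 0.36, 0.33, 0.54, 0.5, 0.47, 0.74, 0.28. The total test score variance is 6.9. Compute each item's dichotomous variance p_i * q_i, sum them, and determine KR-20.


For each item, compute p_i * q_i:
  Item 1: 0.55 * 0.45 = 0.2475
  Item 2: 0.4 * 0.6 = 0.24
  Item 3: 0.3 * 0.7 = 0.21
  Item 4: 0.25 * 0.75 = 0.1875
  Item 5: 0.78 * 0.22 = 0.1716
  Item 6: 0.36 * 0.64 = 0.2304
  Item 7: 0.33 * 0.67 = 0.2211
  Item 8: 0.54 * 0.46 = 0.2484
  Item 9: 0.5 * 0.5 = 0.25
  Item 10: 0.47 * 0.53 = 0.2491
  Item 11: 0.74 * 0.26 = 0.1924
  Item 12: 0.28 * 0.72 = 0.2016
Sum(p_i * q_i) = 0.2475 + 0.24 + 0.21 + 0.1875 + 0.1716 + 0.2304 + 0.2211 + 0.2484 + 0.25 + 0.2491 + 0.1924 + 0.2016 = 2.6496
KR-20 = (k/(k-1)) * (1 - Sum(p_i*q_i) / Var_total)
= (12/11) * (1 - 2.6496/6.9)
= 1.0909 * 0.616
KR-20 = 0.672

0.672


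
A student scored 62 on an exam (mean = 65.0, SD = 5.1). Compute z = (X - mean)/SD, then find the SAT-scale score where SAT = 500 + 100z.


z = (X - mean) / SD = (62 - 65.0) / 5.1
z = -3.0 / 5.1
z = -0.5882
SAT-scale = SAT = 500 + 100z
Carry z at full precision (z = -3.0 / 5.1) into the conversion:
SAT-scale = 500 + 100 * (-3.0 / 5.1) = 500 + -300 / 5.1
SAT-scale = 500 + -58.8235
SAT-scale = 441.1765

441.1765


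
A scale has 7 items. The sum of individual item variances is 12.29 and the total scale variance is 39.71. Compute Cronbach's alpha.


alpha = (k/(k-1)) * (1 - sum(si^2)/s_total^2)
= (7/6) * (1 - 12.29/39.71)
alpha = 0.8056

0.8056


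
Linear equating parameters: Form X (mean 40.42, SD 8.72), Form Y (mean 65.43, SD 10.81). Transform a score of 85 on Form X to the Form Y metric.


slope = SD_Y / SD_X = 10.81 / 8.72 ~ 1.2397
intercept = mean_Y - slope * mean_X = 65.43 - (10.81 / 8.72) * 40.42 ~ 15.3222
Y = slope * X + intercept. To avoid rounding drift from the rounded slope/intercept, evaluate the equivalent form Y = mean_Y + SD_Y * (X - mean_X) / SD_X at full precision:
Y = 65.43 + 10.81 * (85 - 40.42) / 8.72
Y = 65.43 + 10.81 * 44.58 / 8.72
Y = 65.43 + 481.9098 / 8.72
Y = 65.43 + 55.2649
Y = 120.6949

120.6949


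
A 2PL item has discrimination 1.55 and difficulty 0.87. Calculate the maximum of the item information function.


For 2PL, max info at theta = b = 0.87
I_max = a^2 / 4 = 1.55^2 / 4
= 2.4025 / 4
I_max = 0.6006

0.6006


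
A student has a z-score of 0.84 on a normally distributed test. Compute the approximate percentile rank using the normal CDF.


CDF(z) = 0.5 * (1 + erf(z/sqrt(2)))
erf(0.594) = 0.5991
CDF = 0.7995
Percentile rank = 0.7995 * 100 = 79.95

79.95


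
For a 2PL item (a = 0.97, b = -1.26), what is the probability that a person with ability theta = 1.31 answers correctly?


a*(theta - b) = 0.97 * (1.31 - -1.26) = 2.4929
exp(-2.4929) = 0.0827
P = 1 / (1 + 0.0827)
P = 0.9236

0.9236


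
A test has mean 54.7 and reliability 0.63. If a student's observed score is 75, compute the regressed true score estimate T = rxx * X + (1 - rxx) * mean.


T_est = rxx * X + (1 - rxx) * mean
T_est = 0.63 * 75 + 0.37 * 54.7
T_est = 47.25 + 20.239
T_est = 67.489

67.489


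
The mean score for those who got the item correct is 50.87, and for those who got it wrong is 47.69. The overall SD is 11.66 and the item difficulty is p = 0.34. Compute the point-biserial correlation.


q = 1 - p = 0.66
rpb = ((M1 - M0) / SD) * sqrt(p * q)
rpb = ((50.87 - 47.69) / 11.66) * sqrt(0.34 * 0.66)
rpb = 0.1292

0.1292


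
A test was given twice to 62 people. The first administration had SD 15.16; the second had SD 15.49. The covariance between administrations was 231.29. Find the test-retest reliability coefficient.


r = cov(X,Y) / (SD_X * SD_Y)
r = 231.29 / (15.16 * 15.49)
r = 231.29 / 234.8284
r = 0.9849

0.9849
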